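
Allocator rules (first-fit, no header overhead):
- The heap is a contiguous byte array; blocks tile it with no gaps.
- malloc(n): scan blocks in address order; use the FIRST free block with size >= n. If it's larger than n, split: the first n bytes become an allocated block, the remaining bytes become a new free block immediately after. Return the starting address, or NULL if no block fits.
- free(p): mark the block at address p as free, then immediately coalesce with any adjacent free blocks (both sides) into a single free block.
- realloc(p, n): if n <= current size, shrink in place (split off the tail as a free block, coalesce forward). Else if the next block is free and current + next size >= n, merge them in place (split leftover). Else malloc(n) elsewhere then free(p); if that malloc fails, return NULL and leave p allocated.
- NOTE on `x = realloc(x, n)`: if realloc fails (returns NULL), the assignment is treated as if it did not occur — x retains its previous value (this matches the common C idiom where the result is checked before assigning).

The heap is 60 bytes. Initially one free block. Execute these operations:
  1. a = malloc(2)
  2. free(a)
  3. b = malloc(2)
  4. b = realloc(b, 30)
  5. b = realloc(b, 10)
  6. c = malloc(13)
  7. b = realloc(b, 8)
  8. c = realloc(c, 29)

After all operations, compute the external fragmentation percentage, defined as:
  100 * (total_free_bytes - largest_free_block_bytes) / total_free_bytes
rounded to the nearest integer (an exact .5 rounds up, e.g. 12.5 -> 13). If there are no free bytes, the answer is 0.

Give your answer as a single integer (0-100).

Op 1: a = malloc(2) -> a = 0; heap: [0-1 ALLOC][2-59 FREE]
Op 2: free(a) -> (freed a); heap: [0-59 FREE]
Op 3: b = malloc(2) -> b = 0; heap: [0-1 ALLOC][2-59 FREE]
Op 4: b = realloc(b, 30) -> b = 0; heap: [0-29 ALLOC][30-59 FREE]
Op 5: b = realloc(b, 10) -> b = 0; heap: [0-9 ALLOC][10-59 FREE]
Op 6: c = malloc(13) -> c = 10; heap: [0-9 ALLOC][10-22 ALLOC][23-59 FREE]
Op 7: b = realloc(b, 8) -> b = 0; heap: [0-7 ALLOC][8-9 FREE][10-22 ALLOC][23-59 FREE]
Op 8: c = realloc(c, 29) -> c = 10; heap: [0-7 ALLOC][8-9 FREE][10-38 ALLOC][39-59 FREE]
Free blocks: [2 21] total_free=23 largest=21 -> 100*(23-21)/23 = 200/23 ≈ 8.696 -> rounds to 9

Answer: 9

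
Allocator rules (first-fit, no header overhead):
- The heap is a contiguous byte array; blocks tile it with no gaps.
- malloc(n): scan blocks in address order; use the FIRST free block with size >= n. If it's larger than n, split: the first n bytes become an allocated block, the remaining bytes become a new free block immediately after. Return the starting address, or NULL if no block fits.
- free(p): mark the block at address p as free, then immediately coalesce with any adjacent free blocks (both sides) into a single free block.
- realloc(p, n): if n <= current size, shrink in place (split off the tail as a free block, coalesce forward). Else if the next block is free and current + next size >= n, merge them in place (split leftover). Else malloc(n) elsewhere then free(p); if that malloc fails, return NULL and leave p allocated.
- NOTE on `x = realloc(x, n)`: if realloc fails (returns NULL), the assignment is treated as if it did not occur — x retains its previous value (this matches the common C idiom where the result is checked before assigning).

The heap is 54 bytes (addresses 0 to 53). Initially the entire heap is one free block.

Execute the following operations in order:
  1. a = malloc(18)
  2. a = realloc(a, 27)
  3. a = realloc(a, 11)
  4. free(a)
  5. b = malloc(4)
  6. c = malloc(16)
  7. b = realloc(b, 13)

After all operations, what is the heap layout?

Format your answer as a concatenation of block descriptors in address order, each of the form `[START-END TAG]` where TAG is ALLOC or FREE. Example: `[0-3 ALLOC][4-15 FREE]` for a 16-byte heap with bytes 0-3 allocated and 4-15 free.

Answer: [0-3 FREE][4-19 ALLOC][20-32 ALLOC][33-53 FREE]

Derivation:
Op 1: a = malloc(18) -> a = 0; heap: [0-17 ALLOC][18-53 FREE]
Op 2: a = realloc(a, 27) -> a = 0; heap: [0-26 ALLOC][27-53 FREE]
Op 3: a = realloc(a, 11) -> a = 0; heap: [0-10 ALLOC][11-53 FREE]
Op 4: free(a) -> (freed a); heap: [0-53 FREE]
Op 5: b = malloc(4) -> b = 0; heap: [0-3 ALLOC][4-53 FREE]
Op 6: c = malloc(16) -> c = 4; heap: [0-3 ALLOC][4-19 ALLOC][20-53 FREE]
Op 7: b = realloc(b, 13) -> b = 20; heap: [0-3 FREE][4-19 ALLOC][20-32 ALLOC][33-53 FREE]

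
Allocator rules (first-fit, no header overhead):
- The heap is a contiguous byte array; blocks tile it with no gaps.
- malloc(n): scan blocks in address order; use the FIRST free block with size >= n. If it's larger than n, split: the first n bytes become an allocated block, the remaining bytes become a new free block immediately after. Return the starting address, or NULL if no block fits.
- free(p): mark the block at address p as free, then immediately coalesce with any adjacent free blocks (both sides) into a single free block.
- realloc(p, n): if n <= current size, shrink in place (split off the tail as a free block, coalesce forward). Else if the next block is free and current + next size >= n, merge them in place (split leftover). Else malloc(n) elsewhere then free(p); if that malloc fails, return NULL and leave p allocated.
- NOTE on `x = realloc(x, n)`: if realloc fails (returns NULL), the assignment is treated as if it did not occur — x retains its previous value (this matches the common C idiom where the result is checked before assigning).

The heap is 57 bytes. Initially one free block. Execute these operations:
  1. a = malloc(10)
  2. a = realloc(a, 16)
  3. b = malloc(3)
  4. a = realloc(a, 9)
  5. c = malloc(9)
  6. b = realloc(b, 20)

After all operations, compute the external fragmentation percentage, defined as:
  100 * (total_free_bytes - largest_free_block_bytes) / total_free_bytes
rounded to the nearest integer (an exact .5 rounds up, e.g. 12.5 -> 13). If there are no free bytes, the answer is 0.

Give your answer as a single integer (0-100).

Op 1: a = malloc(10) -> a = 0; heap: [0-9 ALLOC][10-56 FREE]
Op 2: a = realloc(a, 16) -> a = 0; heap: [0-15 ALLOC][16-56 FREE]
Op 3: b = malloc(3) -> b = 16; heap: [0-15 ALLOC][16-18 ALLOC][19-56 FREE]
Op 4: a = realloc(a, 9) -> a = 0; heap: [0-8 ALLOC][9-15 FREE][16-18 ALLOC][19-56 FREE]
Op 5: c = malloc(9) -> c = 19; heap: [0-8 ALLOC][9-15 FREE][16-18 ALLOC][19-27 ALLOC][28-56 FREE]
Op 6: b = realloc(b, 20) -> b = 28; heap: [0-8 ALLOC][9-18 FREE][19-27 ALLOC][28-47 ALLOC][48-56 FREE]
Free blocks: [10 9] total_free=19 largest=10 -> 100*(19-10)/19 = 900/19 ≈ 47.368 -> rounds to 47

Answer: 47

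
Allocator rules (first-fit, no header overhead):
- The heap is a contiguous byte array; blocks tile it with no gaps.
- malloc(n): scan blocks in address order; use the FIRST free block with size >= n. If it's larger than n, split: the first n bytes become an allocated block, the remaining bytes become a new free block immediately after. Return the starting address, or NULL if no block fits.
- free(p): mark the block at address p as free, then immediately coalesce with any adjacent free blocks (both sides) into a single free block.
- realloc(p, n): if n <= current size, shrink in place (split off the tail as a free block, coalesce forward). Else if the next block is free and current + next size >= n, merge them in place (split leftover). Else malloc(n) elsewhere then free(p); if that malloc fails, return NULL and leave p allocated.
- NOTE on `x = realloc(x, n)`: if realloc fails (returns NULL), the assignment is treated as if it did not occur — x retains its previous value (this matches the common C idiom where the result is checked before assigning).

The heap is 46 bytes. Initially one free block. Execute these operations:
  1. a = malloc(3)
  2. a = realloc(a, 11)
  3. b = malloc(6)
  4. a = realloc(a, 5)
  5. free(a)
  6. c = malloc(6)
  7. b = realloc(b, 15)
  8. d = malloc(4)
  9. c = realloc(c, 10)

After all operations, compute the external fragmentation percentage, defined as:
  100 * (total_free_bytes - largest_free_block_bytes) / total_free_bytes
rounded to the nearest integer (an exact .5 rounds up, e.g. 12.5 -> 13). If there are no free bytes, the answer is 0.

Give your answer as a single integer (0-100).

Op 1: a = malloc(3) -> a = 0; heap: [0-2 ALLOC][3-45 FREE]
Op 2: a = realloc(a, 11) -> a = 0; heap: [0-10 ALLOC][11-45 FREE]
Op 3: b = malloc(6) -> b = 11; heap: [0-10 ALLOC][11-16 ALLOC][17-45 FREE]
Op 4: a = realloc(a, 5) -> a = 0; heap: [0-4 ALLOC][5-10 FREE][11-16 ALLOC][17-45 FREE]
Op 5: free(a) -> (freed a); heap: [0-10 FREE][11-16 ALLOC][17-45 FREE]
Op 6: c = malloc(6) -> c = 0; heap: [0-5 ALLOC][6-10 FREE][11-16 ALLOC][17-45 FREE]
Op 7: b = realloc(b, 15) -> b = 11; heap: [0-5 ALLOC][6-10 FREE][11-25 ALLOC][26-45 FREE]
Op 8: d = malloc(4) -> d = 6; heap: [0-5 ALLOC][6-9 ALLOC][10-10 FREE][11-25 ALLOC][26-45 FREE]
Op 9: c = realloc(c, 10) -> c = 26; heap: [0-5 FREE][6-9 ALLOC][10-10 FREE][11-25 ALLOC][26-35 ALLOC][36-45 FREE]
Free blocks: [6 1 10] total_free=17 largest=10 -> 100*(17-10)/17 = 700/17 ≈ 41.176 -> rounds to 41

Answer: 41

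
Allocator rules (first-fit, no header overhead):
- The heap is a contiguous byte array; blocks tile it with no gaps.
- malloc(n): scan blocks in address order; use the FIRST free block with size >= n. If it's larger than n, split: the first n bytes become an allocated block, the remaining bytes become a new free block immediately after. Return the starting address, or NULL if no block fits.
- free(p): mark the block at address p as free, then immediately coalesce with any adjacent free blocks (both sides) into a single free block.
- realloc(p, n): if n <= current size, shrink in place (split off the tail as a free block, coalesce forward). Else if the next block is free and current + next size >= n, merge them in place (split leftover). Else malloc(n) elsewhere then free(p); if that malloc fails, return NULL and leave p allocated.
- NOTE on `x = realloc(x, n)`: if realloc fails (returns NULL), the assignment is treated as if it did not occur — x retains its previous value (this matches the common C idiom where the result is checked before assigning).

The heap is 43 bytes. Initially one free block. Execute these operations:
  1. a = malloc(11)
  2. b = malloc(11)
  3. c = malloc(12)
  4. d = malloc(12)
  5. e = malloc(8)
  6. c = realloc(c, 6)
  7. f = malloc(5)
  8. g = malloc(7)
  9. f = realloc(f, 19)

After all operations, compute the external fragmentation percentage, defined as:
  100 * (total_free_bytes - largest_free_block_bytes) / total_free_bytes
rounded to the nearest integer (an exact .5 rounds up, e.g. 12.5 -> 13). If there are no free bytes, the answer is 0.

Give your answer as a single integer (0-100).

Op 1: a = malloc(11) -> a = 0; heap: [0-10 ALLOC][11-42 FREE]
Op 2: b = malloc(11) -> b = 11; heap: [0-10 ALLOC][11-21 ALLOC][22-42 FREE]
Op 3: c = malloc(12) -> c = 22; heap: [0-10 ALLOC][11-21 ALLOC][22-33 ALLOC][34-42 FREE]
Op 4: d = malloc(12) -> d = NULL; heap: [0-10 ALLOC][11-21 ALLOC][22-33 ALLOC][34-42 FREE]
Op 5: e = malloc(8) -> e = 34; heap: [0-10 ALLOC][11-21 ALLOC][22-33 ALLOC][34-41 ALLOC][42-42 FREE]
Op 6: c = realloc(c, 6) -> c = 22; heap: [0-10 ALLOC][11-21 ALLOC][22-27 ALLOC][28-33 FREE][34-41 ALLOC][42-42 FREE]
Op 7: f = malloc(5) -> f = 28; heap: [0-10 ALLOC][11-21 ALLOC][22-27 ALLOC][28-32 ALLOC][33-33 FREE][34-41 ALLOC][42-42 FREE]
Op 8: g = malloc(7) -> g = NULL; heap: [0-10 ALLOC][11-21 ALLOC][22-27 ALLOC][28-32 ALLOC][33-33 FREE][34-41 ALLOC][42-42 FREE]
Op 9: f = realloc(f, 19) -> NULL (f unchanged); heap: [0-10 ALLOC][11-21 ALLOC][22-27 ALLOC][28-32 ALLOC][33-33 FREE][34-41 ALLOC][42-42 FREE]
Free blocks: [1 1] total_free=2 largest=1 -> 100*(2-1)/2 = 100/2 = 50

Answer: 50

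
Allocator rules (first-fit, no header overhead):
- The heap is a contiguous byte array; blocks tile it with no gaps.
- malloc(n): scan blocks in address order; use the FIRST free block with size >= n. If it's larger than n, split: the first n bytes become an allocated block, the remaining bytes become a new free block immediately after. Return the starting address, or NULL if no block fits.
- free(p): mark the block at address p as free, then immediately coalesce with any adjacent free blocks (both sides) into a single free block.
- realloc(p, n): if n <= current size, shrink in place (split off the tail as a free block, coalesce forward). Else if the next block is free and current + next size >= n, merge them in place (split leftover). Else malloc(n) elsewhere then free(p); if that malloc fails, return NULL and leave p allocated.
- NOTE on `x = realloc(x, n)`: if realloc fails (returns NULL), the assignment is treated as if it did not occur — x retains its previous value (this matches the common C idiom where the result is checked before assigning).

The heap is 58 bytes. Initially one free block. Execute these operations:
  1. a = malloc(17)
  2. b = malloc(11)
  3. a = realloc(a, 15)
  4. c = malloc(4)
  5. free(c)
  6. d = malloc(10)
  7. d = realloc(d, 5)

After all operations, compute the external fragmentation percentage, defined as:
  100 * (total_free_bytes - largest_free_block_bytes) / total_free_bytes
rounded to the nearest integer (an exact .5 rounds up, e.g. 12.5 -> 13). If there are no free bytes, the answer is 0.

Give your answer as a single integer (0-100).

Op 1: a = malloc(17) -> a = 0; heap: [0-16 ALLOC][17-57 FREE]
Op 2: b = malloc(11) -> b = 17; heap: [0-16 ALLOC][17-27 ALLOC][28-57 FREE]
Op 3: a = realloc(a, 15) -> a = 0; heap: [0-14 ALLOC][15-16 FREE][17-27 ALLOC][28-57 FREE]
Op 4: c = malloc(4) -> c = 28; heap: [0-14 ALLOC][15-16 FREE][17-27 ALLOC][28-31 ALLOC][32-57 FREE]
Op 5: free(c) -> (freed c); heap: [0-14 ALLOC][15-16 FREE][17-27 ALLOC][28-57 FREE]
Op 6: d = malloc(10) -> d = 28; heap: [0-14 ALLOC][15-16 FREE][17-27 ALLOC][28-37 ALLOC][38-57 FREE]
Op 7: d = realloc(d, 5) -> d = 28; heap: [0-14 ALLOC][15-16 FREE][17-27 ALLOC][28-32 ALLOC][33-57 FREE]
Free blocks: [2 25] total_free=27 largest=25 -> 100*(27-25)/27 = 200/27 ≈ 7.407 -> rounds to 7

Answer: 7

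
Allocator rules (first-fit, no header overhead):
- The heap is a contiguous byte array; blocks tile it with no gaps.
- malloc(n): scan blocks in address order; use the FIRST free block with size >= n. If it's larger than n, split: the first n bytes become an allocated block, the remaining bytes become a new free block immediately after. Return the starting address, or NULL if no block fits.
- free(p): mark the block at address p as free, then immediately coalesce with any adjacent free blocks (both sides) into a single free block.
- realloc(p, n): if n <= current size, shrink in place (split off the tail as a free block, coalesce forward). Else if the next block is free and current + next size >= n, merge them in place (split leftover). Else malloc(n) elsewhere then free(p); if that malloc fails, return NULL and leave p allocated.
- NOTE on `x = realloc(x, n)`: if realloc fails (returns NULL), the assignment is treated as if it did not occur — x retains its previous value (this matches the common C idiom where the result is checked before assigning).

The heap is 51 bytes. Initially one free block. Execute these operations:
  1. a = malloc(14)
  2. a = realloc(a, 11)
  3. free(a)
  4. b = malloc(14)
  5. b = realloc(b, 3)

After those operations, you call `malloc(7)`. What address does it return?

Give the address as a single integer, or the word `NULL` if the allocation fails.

Op 1: a = malloc(14) -> a = 0; heap: [0-13 ALLOC][14-50 FREE]
Op 2: a = realloc(a, 11) -> a = 0; heap: [0-10 ALLOC][11-50 FREE]
Op 3: free(a) -> (freed a); heap: [0-50 FREE]
Op 4: b = malloc(14) -> b = 0; heap: [0-13 ALLOC][14-50 FREE]
Op 5: b = realloc(b, 3) -> b = 0; heap: [0-2 ALLOC][3-50 FREE]
malloc(7): first-fit scan over [0-2 ALLOC][3-50 FREE] -> 3

Answer: 3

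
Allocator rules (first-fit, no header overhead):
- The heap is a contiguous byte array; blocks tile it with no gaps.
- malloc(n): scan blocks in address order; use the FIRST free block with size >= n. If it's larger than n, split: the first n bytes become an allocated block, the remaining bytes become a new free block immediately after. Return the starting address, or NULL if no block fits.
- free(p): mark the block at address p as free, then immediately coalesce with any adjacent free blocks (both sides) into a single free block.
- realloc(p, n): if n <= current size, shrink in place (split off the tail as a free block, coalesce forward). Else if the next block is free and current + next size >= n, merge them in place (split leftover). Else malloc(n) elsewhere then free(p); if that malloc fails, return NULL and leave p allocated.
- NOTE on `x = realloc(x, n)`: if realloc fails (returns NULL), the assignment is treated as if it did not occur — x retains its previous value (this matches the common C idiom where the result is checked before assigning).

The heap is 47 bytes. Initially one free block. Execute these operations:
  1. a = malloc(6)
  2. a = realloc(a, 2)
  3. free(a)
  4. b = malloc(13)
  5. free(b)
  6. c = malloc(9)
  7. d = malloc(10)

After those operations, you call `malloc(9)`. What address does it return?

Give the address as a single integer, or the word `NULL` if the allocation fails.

Answer: 19

Derivation:
Op 1: a = malloc(6) -> a = 0; heap: [0-5 ALLOC][6-46 FREE]
Op 2: a = realloc(a, 2) -> a = 0; heap: [0-1 ALLOC][2-46 FREE]
Op 3: free(a) -> (freed a); heap: [0-46 FREE]
Op 4: b = malloc(13) -> b = 0; heap: [0-12 ALLOC][13-46 FREE]
Op 5: free(b) -> (freed b); heap: [0-46 FREE]
Op 6: c = malloc(9) -> c = 0; heap: [0-8 ALLOC][9-46 FREE]
Op 7: d = malloc(10) -> d = 9; heap: [0-8 ALLOC][9-18 ALLOC][19-46 FREE]
malloc(9): first-fit scan over [0-8 ALLOC][9-18 ALLOC][19-46 FREE] -> 19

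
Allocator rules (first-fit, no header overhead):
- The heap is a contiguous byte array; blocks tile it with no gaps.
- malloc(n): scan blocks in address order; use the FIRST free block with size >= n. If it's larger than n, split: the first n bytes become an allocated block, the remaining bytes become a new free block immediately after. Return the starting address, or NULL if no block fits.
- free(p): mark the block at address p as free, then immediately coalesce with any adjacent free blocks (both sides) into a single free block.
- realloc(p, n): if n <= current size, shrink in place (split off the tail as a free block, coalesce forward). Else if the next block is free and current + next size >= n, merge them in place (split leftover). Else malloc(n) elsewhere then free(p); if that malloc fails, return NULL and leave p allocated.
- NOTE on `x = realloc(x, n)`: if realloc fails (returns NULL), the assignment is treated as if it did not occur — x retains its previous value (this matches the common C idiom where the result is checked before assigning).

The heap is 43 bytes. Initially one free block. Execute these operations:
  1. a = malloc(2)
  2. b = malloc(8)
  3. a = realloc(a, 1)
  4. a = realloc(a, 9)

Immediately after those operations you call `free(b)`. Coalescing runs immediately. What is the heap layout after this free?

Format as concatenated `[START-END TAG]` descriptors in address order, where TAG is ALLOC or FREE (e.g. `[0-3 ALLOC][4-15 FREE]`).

Answer: [0-9 FREE][10-18 ALLOC][19-42 FREE]

Derivation:
Op 1: a = malloc(2) -> a = 0; heap: [0-1 ALLOC][2-42 FREE]
Op 2: b = malloc(8) -> b = 2; heap: [0-1 ALLOC][2-9 ALLOC][10-42 FREE]
Op 3: a = realloc(a, 1) -> a = 0; heap: [0-0 ALLOC][1-1 FREE][2-9 ALLOC][10-42 FREE]
Op 4: a = realloc(a, 9) -> a = 10; heap: [0-1 FREE][2-9 ALLOC][10-18 ALLOC][19-42 FREE]
free(b): b = 2 -> block [2-9 ALLOC]; mark free, coalesce with adjacent free neighbors -> [0-9 FREE][10-18 ALLOC][19-42 FREE]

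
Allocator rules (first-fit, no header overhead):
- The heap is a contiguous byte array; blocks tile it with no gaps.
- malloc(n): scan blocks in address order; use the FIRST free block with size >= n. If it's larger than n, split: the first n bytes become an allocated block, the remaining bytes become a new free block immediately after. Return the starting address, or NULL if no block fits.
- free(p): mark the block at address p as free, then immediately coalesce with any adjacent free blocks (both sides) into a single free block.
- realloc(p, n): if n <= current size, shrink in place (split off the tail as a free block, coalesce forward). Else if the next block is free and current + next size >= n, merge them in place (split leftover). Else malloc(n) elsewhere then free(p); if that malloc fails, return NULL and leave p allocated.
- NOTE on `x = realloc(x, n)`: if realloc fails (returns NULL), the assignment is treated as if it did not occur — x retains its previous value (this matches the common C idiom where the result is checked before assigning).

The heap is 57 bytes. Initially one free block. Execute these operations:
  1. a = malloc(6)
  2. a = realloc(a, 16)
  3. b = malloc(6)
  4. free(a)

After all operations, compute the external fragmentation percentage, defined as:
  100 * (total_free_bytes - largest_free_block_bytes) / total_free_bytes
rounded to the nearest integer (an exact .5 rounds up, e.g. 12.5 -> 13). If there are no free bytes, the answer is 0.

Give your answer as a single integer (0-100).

Op 1: a = malloc(6) -> a = 0; heap: [0-5 ALLOC][6-56 FREE]
Op 2: a = realloc(a, 16) -> a = 0; heap: [0-15 ALLOC][16-56 FREE]
Op 3: b = malloc(6) -> b = 16; heap: [0-15 ALLOC][16-21 ALLOC][22-56 FREE]
Op 4: free(a) -> (freed a); heap: [0-15 FREE][16-21 ALLOC][22-56 FREE]
Free blocks: [16 35] total_free=51 largest=35 -> 100*(51-35)/51 = 1600/51 ≈ 31.373 -> rounds to 31

Answer: 31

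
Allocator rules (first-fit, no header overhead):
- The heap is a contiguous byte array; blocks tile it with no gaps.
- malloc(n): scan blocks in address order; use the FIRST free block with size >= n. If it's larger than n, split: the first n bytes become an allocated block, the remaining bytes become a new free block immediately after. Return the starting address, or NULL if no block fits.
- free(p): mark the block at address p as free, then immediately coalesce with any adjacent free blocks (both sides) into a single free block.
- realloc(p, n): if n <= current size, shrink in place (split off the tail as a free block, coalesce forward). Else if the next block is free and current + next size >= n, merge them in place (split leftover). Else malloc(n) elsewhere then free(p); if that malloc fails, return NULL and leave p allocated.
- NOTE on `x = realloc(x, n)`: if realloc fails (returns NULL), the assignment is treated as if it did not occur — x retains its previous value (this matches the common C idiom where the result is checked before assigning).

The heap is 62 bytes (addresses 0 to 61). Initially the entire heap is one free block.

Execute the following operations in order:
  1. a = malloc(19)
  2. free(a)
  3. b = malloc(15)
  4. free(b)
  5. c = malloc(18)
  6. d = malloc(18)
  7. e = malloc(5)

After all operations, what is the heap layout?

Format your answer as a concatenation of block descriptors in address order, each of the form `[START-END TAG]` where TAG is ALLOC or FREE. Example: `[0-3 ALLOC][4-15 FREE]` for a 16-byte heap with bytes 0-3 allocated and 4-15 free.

Answer: [0-17 ALLOC][18-35 ALLOC][36-40 ALLOC][41-61 FREE]

Derivation:
Op 1: a = malloc(19) -> a = 0; heap: [0-18 ALLOC][19-61 FREE]
Op 2: free(a) -> (freed a); heap: [0-61 FREE]
Op 3: b = malloc(15) -> b = 0; heap: [0-14 ALLOC][15-61 FREE]
Op 4: free(b) -> (freed b); heap: [0-61 FREE]
Op 5: c = malloc(18) -> c = 0; heap: [0-17 ALLOC][18-61 FREE]
Op 6: d = malloc(18) -> d = 18; heap: [0-17 ALLOC][18-35 ALLOC][36-61 FREE]
Op 7: e = malloc(5) -> e = 36; heap: [0-17 ALLOC][18-35 ALLOC][36-40 ALLOC][41-61 FREE]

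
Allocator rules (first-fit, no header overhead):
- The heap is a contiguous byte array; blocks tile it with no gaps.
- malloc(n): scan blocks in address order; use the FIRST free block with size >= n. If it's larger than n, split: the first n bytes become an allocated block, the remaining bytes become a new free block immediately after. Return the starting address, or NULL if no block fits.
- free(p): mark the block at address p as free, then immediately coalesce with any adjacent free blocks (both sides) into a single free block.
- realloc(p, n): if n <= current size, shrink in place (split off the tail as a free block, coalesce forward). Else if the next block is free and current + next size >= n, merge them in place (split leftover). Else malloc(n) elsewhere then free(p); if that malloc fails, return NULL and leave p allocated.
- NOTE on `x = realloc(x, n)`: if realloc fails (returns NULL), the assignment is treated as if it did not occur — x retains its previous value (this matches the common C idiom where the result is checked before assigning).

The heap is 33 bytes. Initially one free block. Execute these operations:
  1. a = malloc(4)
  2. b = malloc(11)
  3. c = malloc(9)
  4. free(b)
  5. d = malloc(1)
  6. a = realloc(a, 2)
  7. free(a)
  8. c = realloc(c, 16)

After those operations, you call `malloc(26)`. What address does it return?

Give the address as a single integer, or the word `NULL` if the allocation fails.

Op 1: a = malloc(4) -> a = 0; heap: [0-3 ALLOC][4-32 FREE]
Op 2: b = malloc(11) -> b = 4; heap: [0-3 ALLOC][4-14 ALLOC][15-32 FREE]
Op 3: c = malloc(9) -> c = 15; heap: [0-3 ALLOC][4-14 ALLOC][15-23 ALLOC][24-32 FREE]
Op 4: free(b) -> (freed b); heap: [0-3 ALLOC][4-14 FREE][15-23 ALLOC][24-32 FREE]
Op 5: d = malloc(1) -> d = 4; heap: [0-3 ALLOC][4-4 ALLOC][5-14 FREE][15-23 ALLOC][24-32 FREE]
Op 6: a = realloc(a, 2) -> a = 0; heap: [0-1 ALLOC][2-3 FREE][4-4 ALLOC][5-14 FREE][15-23 ALLOC][24-32 FREE]
Op 7: free(a) -> (freed a); heap: [0-3 FREE][4-4 ALLOC][5-14 FREE][15-23 ALLOC][24-32 FREE]
Op 8: c = realloc(c, 16) -> c = 15; heap: [0-3 FREE][4-4 ALLOC][5-14 FREE][15-30 ALLOC][31-32 FREE]
malloc(26): first-fit scan over [0-3 FREE][4-4 ALLOC][5-14 FREE][15-30 ALLOC][31-32 FREE] -> NULL

Answer: NULL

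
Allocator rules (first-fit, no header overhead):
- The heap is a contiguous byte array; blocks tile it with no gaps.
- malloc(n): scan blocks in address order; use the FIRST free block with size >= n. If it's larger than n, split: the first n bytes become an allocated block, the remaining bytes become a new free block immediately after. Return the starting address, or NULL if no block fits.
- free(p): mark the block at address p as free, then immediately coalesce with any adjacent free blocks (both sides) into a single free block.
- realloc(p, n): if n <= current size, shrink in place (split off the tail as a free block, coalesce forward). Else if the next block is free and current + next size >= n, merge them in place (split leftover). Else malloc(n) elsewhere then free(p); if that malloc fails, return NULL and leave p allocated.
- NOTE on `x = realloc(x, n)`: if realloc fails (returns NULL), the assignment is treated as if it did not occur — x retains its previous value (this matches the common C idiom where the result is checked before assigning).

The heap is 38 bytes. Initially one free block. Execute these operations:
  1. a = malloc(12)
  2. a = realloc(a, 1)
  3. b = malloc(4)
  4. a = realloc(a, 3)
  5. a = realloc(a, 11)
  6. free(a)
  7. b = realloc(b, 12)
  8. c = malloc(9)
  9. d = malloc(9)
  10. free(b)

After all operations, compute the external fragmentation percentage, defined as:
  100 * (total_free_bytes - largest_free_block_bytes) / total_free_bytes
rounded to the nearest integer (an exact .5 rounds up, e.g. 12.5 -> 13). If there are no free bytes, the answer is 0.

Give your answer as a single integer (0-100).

Op 1: a = malloc(12) -> a = 0; heap: [0-11 ALLOC][12-37 FREE]
Op 2: a = realloc(a, 1) -> a = 0; heap: [0-0 ALLOC][1-37 FREE]
Op 3: b = malloc(4) -> b = 1; heap: [0-0 ALLOC][1-4 ALLOC][5-37 FREE]
Op 4: a = realloc(a, 3) -> a = 5; heap: [0-0 FREE][1-4 ALLOC][5-7 ALLOC][8-37 FREE]
Op 5: a = realloc(a, 11) -> a = 5; heap: [0-0 FREE][1-4 ALLOC][5-15 ALLOC][16-37 FREE]
Op 6: free(a) -> (freed a); heap: [0-0 FREE][1-4 ALLOC][5-37 FREE]
Op 7: b = realloc(b, 12) -> b = 1; heap: [0-0 FREE][1-12 ALLOC][13-37 FREE]
Op 8: c = malloc(9) -> c = 13; heap: [0-0 FREE][1-12 ALLOC][13-21 ALLOC][22-37 FREE]
Op 9: d = malloc(9) -> d = 22; heap: [0-0 FREE][1-12 ALLOC][13-21 ALLOC][22-30 ALLOC][31-37 FREE]
Op 10: free(b) -> (freed b); heap: [0-12 FREE][13-21 ALLOC][22-30 ALLOC][31-37 FREE]
Free blocks: [13 7] total_free=20 largest=13 -> 100*(20-13)/20 = 700/20 = 35

Answer: 35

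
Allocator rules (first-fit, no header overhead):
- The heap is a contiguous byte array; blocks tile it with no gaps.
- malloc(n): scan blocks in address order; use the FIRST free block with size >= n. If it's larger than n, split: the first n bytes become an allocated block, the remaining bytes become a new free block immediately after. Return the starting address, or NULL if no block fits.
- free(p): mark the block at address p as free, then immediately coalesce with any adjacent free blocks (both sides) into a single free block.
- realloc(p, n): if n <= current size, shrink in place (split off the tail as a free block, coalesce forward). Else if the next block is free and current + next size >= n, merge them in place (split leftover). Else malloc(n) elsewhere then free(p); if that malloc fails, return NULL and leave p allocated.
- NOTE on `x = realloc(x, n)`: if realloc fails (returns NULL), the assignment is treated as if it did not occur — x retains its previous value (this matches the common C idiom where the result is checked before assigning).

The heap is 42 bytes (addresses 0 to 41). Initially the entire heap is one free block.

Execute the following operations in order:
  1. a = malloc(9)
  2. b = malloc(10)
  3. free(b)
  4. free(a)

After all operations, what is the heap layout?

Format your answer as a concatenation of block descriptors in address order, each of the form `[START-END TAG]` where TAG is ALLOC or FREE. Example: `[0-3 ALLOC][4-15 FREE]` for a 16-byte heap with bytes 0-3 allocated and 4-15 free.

Answer: [0-41 FREE]

Derivation:
Op 1: a = malloc(9) -> a = 0; heap: [0-8 ALLOC][9-41 FREE]
Op 2: b = malloc(10) -> b = 9; heap: [0-8 ALLOC][9-18 ALLOC][19-41 FREE]
Op 3: free(b) -> (freed b); heap: [0-8 ALLOC][9-41 FREE]
Op 4: free(a) -> (freed a); heap: [0-41 FREE]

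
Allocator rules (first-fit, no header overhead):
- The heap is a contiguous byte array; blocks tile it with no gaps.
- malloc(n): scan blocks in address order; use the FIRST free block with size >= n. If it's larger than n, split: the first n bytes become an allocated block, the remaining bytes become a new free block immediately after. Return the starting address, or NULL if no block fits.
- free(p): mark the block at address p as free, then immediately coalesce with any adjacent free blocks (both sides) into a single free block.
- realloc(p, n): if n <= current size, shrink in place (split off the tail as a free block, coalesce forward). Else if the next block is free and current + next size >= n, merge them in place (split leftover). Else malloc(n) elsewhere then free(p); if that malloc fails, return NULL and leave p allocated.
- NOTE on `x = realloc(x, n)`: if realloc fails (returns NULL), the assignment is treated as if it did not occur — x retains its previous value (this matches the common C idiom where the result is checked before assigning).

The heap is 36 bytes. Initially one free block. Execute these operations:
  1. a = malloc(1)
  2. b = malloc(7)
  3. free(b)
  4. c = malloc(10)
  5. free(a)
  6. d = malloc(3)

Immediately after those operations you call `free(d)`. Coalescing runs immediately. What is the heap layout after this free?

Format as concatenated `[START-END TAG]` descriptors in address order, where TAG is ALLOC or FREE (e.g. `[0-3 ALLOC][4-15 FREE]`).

Answer: [0-0 FREE][1-10 ALLOC][11-35 FREE]

Derivation:
Op 1: a = malloc(1) -> a = 0; heap: [0-0 ALLOC][1-35 FREE]
Op 2: b = malloc(7) -> b = 1; heap: [0-0 ALLOC][1-7 ALLOC][8-35 FREE]
Op 3: free(b) -> (freed b); heap: [0-0 ALLOC][1-35 FREE]
Op 4: c = malloc(10) -> c = 1; heap: [0-0 ALLOC][1-10 ALLOC][11-35 FREE]
Op 5: free(a) -> (freed a); heap: [0-0 FREE][1-10 ALLOC][11-35 FREE]
Op 6: d = malloc(3) -> d = 11; heap: [0-0 FREE][1-10 ALLOC][11-13 ALLOC][14-35 FREE]
free(d): d = 11 -> block [11-13 ALLOC]; mark free, coalesce with adjacent free neighbors -> [0-0 FREE][1-10 ALLOC][11-35 FREE]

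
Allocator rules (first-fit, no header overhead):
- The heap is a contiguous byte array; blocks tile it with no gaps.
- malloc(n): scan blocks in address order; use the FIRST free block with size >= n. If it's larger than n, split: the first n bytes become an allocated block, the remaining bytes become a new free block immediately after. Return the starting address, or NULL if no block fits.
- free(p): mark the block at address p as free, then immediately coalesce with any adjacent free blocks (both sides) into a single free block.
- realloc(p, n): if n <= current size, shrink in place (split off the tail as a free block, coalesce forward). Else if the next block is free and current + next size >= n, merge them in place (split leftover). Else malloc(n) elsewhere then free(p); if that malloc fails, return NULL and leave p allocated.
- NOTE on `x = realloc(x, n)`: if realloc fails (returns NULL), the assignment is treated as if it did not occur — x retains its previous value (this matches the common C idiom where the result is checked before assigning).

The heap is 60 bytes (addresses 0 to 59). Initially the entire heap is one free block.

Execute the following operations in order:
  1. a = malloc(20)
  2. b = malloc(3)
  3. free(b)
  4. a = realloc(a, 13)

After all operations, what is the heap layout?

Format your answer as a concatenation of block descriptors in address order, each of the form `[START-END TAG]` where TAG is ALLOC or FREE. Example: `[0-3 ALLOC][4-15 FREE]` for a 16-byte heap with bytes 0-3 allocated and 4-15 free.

Op 1: a = malloc(20) -> a = 0; heap: [0-19 ALLOC][20-59 FREE]
Op 2: b = malloc(3) -> b = 20; heap: [0-19 ALLOC][20-22 ALLOC][23-59 FREE]
Op 3: free(b) -> (freed b); heap: [0-19 ALLOC][20-59 FREE]
Op 4: a = realloc(a, 13) -> a = 0; heap: [0-12 ALLOC][13-59 FREE]

Answer: [0-12 ALLOC][13-59 FREE]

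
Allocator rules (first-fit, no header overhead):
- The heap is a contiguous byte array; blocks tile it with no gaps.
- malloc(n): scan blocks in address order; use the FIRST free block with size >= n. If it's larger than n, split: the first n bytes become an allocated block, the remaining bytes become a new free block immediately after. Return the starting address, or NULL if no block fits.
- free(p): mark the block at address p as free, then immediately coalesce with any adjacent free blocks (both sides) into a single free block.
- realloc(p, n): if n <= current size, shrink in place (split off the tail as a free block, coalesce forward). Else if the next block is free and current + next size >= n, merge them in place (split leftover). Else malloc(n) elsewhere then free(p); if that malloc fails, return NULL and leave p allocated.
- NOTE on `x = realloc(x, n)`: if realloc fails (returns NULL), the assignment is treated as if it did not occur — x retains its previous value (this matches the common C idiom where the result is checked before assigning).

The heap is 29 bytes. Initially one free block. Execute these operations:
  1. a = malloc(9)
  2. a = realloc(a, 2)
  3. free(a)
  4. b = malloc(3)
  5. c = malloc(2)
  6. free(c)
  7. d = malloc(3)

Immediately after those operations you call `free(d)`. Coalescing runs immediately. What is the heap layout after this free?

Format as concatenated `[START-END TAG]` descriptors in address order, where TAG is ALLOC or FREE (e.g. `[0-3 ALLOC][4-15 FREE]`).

Answer: [0-2 ALLOC][3-28 FREE]

Derivation:
Op 1: a = malloc(9) -> a = 0; heap: [0-8 ALLOC][9-28 FREE]
Op 2: a = realloc(a, 2) -> a = 0; heap: [0-1 ALLOC][2-28 FREE]
Op 3: free(a) -> (freed a); heap: [0-28 FREE]
Op 4: b = malloc(3) -> b = 0; heap: [0-2 ALLOC][3-28 FREE]
Op 5: c = malloc(2) -> c = 3; heap: [0-2 ALLOC][3-4 ALLOC][5-28 FREE]
Op 6: free(c) -> (freed c); heap: [0-2 ALLOC][3-28 FREE]
Op 7: d = malloc(3) -> d = 3; heap: [0-2 ALLOC][3-5 ALLOC][6-28 FREE]
free(d): d = 3 -> block [3-5 ALLOC]; mark free, coalesce with adjacent free neighbors -> [0-2 ALLOC][3-28 FREE]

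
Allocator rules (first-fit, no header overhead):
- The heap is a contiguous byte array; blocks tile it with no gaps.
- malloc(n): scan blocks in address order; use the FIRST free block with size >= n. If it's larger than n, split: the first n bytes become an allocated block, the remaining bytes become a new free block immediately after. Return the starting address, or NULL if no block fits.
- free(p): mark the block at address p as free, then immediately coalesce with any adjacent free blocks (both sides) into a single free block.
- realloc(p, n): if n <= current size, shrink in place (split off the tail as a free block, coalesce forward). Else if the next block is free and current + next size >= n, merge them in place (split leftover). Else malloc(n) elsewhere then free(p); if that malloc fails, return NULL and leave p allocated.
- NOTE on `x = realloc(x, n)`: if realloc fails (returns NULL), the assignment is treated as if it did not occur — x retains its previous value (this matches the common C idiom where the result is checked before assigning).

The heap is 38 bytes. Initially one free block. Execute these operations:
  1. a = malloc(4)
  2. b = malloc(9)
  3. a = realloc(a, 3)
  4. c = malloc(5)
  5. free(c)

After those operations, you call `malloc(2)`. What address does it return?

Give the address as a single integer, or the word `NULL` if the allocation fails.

Op 1: a = malloc(4) -> a = 0; heap: [0-3 ALLOC][4-37 FREE]
Op 2: b = malloc(9) -> b = 4; heap: [0-3 ALLOC][4-12 ALLOC][13-37 FREE]
Op 3: a = realloc(a, 3) -> a = 0; heap: [0-2 ALLOC][3-3 FREE][4-12 ALLOC][13-37 FREE]
Op 4: c = malloc(5) -> c = 13; heap: [0-2 ALLOC][3-3 FREE][4-12 ALLOC][13-17 ALLOC][18-37 FREE]
Op 5: free(c) -> (freed c); heap: [0-2 ALLOC][3-3 FREE][4-12 ALLOC][13-37 FREE]
malloc(2): first-fit scan over [0-2 ALLOC][3-3 FREE][4-12 ALLOC][13-37 FREE] -> 13

Answer: 13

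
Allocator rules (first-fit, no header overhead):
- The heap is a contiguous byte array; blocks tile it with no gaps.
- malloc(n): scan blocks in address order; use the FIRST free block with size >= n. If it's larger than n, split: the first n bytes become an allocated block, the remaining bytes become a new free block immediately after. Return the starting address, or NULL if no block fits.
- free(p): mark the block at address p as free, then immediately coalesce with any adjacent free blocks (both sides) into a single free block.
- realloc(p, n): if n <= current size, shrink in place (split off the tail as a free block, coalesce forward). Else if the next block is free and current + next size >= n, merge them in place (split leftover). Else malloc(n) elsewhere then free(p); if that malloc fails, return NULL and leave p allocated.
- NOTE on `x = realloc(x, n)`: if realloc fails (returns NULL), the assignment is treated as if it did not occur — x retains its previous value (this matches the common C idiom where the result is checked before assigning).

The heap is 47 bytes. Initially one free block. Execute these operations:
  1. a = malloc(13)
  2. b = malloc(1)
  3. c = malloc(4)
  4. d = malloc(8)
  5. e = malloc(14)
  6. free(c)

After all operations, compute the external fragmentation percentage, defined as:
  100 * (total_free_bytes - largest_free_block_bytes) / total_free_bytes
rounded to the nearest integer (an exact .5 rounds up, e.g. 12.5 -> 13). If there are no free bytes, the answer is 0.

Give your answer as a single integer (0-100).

Op 1: a = malloc(13) -> a = 0; heap: [0-12 ALLOC][13-46 FREE]
Op 2: b = malloc(1) -> b = 13; heap: [0-12 ALLOC][13-13 ALLOC][14-46 FREE]
Op 3: c = malloc(4) -> c = 14; heap: [0-12 ALLOC][13-13 ALLOC][14-17 ALLOC][18-46 FREE]
Op 4: d = malloc(8) -> d = 18; heap: [0-12 ALLOC][13-13 ALLOC][14-17 ALLOC][18-25 ALLOC][26-46 FREE]
Op 5: e = malloc(14) -> e = 26; heap: [0-12 ALLOC][13-13 ALLOC][14-17 ALLOC][18-25 ALLOC][26-39 ALLOC][40-46 FREE]
Op 6: free(c) -> (freed c); heap: [0-12 ALLOC][13-13 ALLOC][14-17 FREE][18-25 ALLOC][26-39 ALLOC][40-46 FREE]
Free blocks: [4 7] total_free=11 largest=7 -> 100*(11-7)/11 = 400/11 ≈ 36.364 -> rounds to 36

Answer: 36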